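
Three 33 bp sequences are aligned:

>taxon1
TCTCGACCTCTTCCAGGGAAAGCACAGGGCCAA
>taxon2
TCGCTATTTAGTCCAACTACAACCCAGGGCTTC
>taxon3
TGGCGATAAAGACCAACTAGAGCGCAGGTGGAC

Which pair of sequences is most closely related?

taxon1–taxon2: 15/33 differ, p = 0.455, d = 0.699.
taxon1–taxon3: 17/33 differ, p = 0.515, d = 0.871.
taxon2–taxon3: 12/33 differ, p = 0.364, d = 0.497.
The smallest distance is between taxon2 and taxon3.

taxon2 and taxon3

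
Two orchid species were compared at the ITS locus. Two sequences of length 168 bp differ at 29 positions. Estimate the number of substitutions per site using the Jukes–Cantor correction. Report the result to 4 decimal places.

p = 29/168 ≈ 0.172619.
d = −(3/4) ln(1 − 4p/3) = −0.75 ln(1 − 0.230159) = −0.75 ln(0.769841)
  = −0.75 × (-0.261571) = 0.196178 substitutions/site.

0.1962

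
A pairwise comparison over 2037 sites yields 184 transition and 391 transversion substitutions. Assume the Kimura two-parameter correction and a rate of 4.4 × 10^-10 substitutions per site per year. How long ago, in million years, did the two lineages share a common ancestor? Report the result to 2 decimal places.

P = 184/2037 ≈ 0.090329 and Q = 391/2037 ≈ 0.191949.
Under the Kimura two-parameter model, d = −½ ln(1 − 2P − Q) − ¼ ln(1 − 2Q).
1 − 2P − Q = 0.627393, giving −½ ln(0.627393) = 0.233091.
1 − 2Q = 0.616102, giving −¼ ln(0.616102) = 0.121086.
d = 0.233091 + 0.121086 = 0.354177.
Under a molecular clock d = 2μt, so t = d/(2μ) = 0.354177 / (2 × 4.4 × 10^-10) = 402.47 million years.

402.47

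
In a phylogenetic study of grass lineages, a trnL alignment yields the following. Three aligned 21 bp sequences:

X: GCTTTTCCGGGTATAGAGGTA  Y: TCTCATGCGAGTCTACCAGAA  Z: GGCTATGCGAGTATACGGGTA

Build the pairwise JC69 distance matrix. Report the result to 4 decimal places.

X–Y: 10/21 sites differ → p ≈ 0.47619, d = −0.75 ln(1 − 0.63492) = 0.755729 ≈ 0.7557.
X–Z: 7/21 sites differ → p ≈ 0.333333, d = −0.75 ln(1 − 0.444444) = 0.440839 ≈ 0.4408.
Y–Z: 8/21 sites differ → p ≈ 0.380952, d = −0.75 ln(1 − 0.507936) = 0.531860 ≈ 0.5319.

d(X,Y) = 0.7557, d(X,Z) = 0.4408, d(Y,Z) = 0.5319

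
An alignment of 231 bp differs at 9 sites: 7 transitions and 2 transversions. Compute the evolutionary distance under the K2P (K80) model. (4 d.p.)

P = 7/231 ≈ 0.030303 and Q = 2/231 ≈ 0.008658.
Under the Kimura two-parameter model, d = −½ ln(1 − 2P − Q) − ¼ ln(1 − 2Q).
1 − 2P − Q = 0.930736, giving −½ ln(0.930736) = 0.035890.
1 − 2Q = 0.982684, giving −¼ ln(0.982684) = 0.004367.
d = 0.035890 + 0.004367 = 0.040257.

0.0403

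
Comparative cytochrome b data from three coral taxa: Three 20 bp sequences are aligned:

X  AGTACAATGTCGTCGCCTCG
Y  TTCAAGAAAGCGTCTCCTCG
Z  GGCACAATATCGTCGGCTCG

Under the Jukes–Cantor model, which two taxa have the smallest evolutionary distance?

X–Y: 9/20 differ, p = 0.450, d = 0.687.
X–Z: 4/20 differ, p = 0.200, d = 0.233.
Y–Z: 8/20 differ, p = 0.400, d = 0.572.
The smallest distance is between X and Z.

X and Z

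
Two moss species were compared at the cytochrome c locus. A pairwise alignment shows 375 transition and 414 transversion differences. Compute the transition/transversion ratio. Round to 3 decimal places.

0.906

R = 375/414 = 0.905797… ≈ 0.906 (to 3 d.p.).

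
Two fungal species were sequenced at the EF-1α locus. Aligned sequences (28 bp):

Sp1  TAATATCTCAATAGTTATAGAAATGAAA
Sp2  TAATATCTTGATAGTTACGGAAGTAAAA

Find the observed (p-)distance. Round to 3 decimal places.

The sequences differ at 6 of 28 positions (sites 9, 10, 18, 19, 23, 25).
p = 6/28 = 0.214285… ≈ 0.214 (to 3 d.p.).

0.214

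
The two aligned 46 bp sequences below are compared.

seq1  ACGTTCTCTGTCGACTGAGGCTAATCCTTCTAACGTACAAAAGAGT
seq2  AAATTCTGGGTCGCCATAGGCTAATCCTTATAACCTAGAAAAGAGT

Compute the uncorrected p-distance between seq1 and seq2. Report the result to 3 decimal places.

The sequences differ at 10 of 46 positions (sites 2, 3, 8, 9, 14, 16, 17, 30, 35, 38).
p = 10/46 = 0.217391… ≈ 0.217 (to 3 d.p.).

0.217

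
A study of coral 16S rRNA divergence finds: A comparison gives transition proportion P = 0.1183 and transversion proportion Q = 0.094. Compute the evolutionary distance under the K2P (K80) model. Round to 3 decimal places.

0.253

Under the Kimura two-parameter model, d = −½ ln(1 − 2P − Q) − ¼ ln(1 − 2Q).
1 − 2P − Q = 0.6694, giving −½ ln(0.6694) = 0.200687.
1 − 2Q = 0.812, giving −¼ ln(0.812) = 0.052064.
d = 0.200687 + 0.052064 = 0.252751.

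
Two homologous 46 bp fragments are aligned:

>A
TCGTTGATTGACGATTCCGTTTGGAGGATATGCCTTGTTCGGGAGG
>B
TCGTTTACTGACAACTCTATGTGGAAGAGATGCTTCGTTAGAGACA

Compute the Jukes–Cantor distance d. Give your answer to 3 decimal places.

0.428

The sequences differ at 15 of 46 sites, so p = 15/46 ≈ 0.326087.
d = −(3/4) ln(1 − 4p/3) = −0.75 ln(1 − 0.434783) = −0.75 ln(0.565217)
  = −0.75 × (-0.570546) = 0.427910 substitutions/site.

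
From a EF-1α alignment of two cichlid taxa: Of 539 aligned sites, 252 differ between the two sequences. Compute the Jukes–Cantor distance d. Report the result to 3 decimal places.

p = 252/539 ≈ 0.467532.
d = −(3/4) ln(1 − 4p/3) = −0.75 ln(1 − 0.623376) = −0.75 ln(0.376624)
  = −0.75 × (-0.976508) = 0.732381 substitutions/site.

0.732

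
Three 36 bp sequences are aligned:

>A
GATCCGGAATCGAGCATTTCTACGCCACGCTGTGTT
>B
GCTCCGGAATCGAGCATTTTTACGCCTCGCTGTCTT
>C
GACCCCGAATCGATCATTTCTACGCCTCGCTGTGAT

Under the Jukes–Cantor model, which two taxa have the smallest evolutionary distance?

A–B: 4/36 differ, p = 0.111, d = 0.120.
A–C: 5/36 differ, p = 0.139, d = 0.154.
B–C: 7/36 differ, p = 0.194, d = 0.225.
The smallest distance is between A and B.

A and B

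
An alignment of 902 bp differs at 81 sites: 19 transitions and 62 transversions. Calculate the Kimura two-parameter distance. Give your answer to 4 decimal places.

0.0957

P = 19/902 ≈ 0.021064 and Q = 62/902 ≈ 0.068736.
Under the Kimura two-parameter model, d = −½ ln(1 − 2P − Q) − ¼ ln(1 − 2Q).
1 − 2P − Q = 0.889136, giving −½ ln(0.889136) = 0.058753.
1 − 2Q = 0.862528, giving −¼ ln(0.862528) = 0.036972.
d = 0.058753 + 0.036972 = 0.095725.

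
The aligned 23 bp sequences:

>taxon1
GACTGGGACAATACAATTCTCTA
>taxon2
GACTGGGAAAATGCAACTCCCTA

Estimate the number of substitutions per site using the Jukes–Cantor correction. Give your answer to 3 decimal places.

0.198

The sequences differ at 4 of 23 sites (9, 13, 17, 20), so p = 4/23 ≈ 0.173913.
d = −(3/4) ln(1 − 4p/3) = −0.75 ln(1 − 0.231884) = −0.75 ln(0.768116)
  = −0.75 × (-0.263815) = 0.197861 substitutions/site.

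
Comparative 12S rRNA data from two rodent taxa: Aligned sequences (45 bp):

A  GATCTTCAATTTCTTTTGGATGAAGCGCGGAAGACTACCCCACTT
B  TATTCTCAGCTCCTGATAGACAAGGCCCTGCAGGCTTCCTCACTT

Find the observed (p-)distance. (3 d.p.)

The sequences differ at 18 of 45 positions.
p = 18/45 = 0.400.

0.400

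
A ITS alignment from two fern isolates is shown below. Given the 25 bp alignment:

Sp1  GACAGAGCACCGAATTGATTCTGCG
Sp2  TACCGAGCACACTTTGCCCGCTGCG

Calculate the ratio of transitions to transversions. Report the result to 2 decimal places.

0.10

Transitions are A↔G and C↔T; transversions are all other mismatches.
Transitions: 1. Transversions: 10.
R = 1/10 = 0.10.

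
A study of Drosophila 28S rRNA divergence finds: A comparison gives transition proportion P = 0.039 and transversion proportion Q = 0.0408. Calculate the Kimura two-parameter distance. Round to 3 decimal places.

0.085

Under the Kimura two-parameter model, d = −½ ln(1 − 2P − Q) − ¼ ln(1 − 2Q).
1 − 2P − Q = 0.8812, giving −½ ln(0.8812) = 0.063235.
1 − 2Q = 0.9184, giving −¼ ln(0.9184) = 0.021281.
d = 0.063235 + 0.021281 = 0.084516.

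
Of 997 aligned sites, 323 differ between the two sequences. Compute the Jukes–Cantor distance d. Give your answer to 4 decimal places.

0.4242

p = 323/997 ≈ 0.323972.
d = −(3/4) ln(1 − 4p/3) = −0.75 ln(1 − 0.431963) = −0.75 ln(0.568037)
  = −0.75 × (-0.565569) = 0.424177 substitutions/site.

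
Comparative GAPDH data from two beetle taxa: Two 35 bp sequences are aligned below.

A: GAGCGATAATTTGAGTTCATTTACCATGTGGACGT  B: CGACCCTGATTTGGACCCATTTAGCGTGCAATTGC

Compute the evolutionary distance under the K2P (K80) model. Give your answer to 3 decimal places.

1.169

Of 35 sites, 13 differences are transitions and 5 are transversions, so P = 13/35 ≈ 0.371429 and Q = 5/35 ≈ 0.142857.
Under the Kimura two-parameter model, d = −½ ln(1 − 2P − Q) − ¼ ln(1 − 2Q).
1 − 2P − Q = 0.114285, giving −½ ln(0.114285) = 1.084530.
1 − 2Q = 0.714286, giving −¼ ln(0.714286) = 0.084118.
d = 1.084530 + 0.084118 = 1.168648.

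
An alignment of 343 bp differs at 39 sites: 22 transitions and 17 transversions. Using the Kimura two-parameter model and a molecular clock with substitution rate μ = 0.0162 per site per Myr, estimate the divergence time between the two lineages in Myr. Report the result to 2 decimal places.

P = 22/343 ≈ 0.06414 and Q = 17/343 ≈ 0.049563.
Under the Kimura two-parameter model, d = −½ ln(1 − 2P − Q) − ¼ ln(1 − 2Q).
1 − 2P − Q = 0.822157, giving −½ ln(0.822157) = 0.097912.
1 − 2Q = 0.900874, giving −¼ ln(0.900874) = 0.026097.
d = 0.097912 + 0.026097 = 0.124009.
Under a molecular clock d = 2μt, so t = d/(2μ) = 0.124009 / (2 × 0.0162) = 3.83 Myr.

3.83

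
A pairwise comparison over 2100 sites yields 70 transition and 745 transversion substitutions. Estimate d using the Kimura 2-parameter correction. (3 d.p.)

0.583

P = 70/2100 ≈ 0.033333 and Q = 745/2100 ≈ 0.354762.
Under the Kimura two-parameter model, d = −½ ln(1 − 2P − Q) − ¼ ln(1 − 2Q).
1 − 2P − Q = 0.578572, giving −½ ln(0.578572) = 0.273596.
1 − 2Q = 0.290476, giving −¼ ln(0.290476) = 0.309059.
d = 0.273596 + 0.309059 = 0.582655.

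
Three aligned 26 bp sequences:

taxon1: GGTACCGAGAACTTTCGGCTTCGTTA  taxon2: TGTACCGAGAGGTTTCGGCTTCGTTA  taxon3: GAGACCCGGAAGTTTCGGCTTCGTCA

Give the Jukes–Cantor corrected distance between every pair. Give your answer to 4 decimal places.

taxon1–taxon2: 3/26 sites differ → p ≈ 0.115385, d = −0.75 ln(1 − 0.153847) = 0.125291 ≈ 0.1253.
taxon1–taxon3: 6/26 sites differ → p ≈ 0.230769, d = −0.75 ln(1 − 0.307692) = 0.275793 ≈ 0.2758.
taxon2–taxon3: 7/26 sites differ → p ≈ 0.269231, d = −0.75 ln(1 − 0.358975) = 0.333515 ≈ 0.3335.

d(taxon1,taxon2) = 0.1253, d(taxon1,taxon3) = 0.2758, d(taxon2,taxon3) = 0.3335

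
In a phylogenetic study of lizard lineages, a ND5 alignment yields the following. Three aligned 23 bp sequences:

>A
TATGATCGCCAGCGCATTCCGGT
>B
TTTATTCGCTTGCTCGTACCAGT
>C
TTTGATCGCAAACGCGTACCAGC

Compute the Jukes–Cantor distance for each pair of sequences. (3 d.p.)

A–B: 9/23 sites differ → p ≈ 0.391304, d = −0.75 ln(1 − 0.521739) = 0.553199 ≈ 0.553.
A–C: 7/23 sites differ → p ≈ 0.304348, d = −0.75 ln(1 − 0.405797) = 0.390401 ≈ 0.390.
B–C: 7/23 sites differ → p ≈ 0.304348, d = −0.75 ln(1 − 0.405797) = 0.390401 ≈ 0.390.

d(A,B) = 0.553, d(A,C) = 0.390, d(B,C) = 0.390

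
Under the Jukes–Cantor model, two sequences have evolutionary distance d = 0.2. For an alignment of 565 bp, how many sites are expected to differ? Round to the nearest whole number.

Invert JC69: p = (3/4)(1 − e^(−4d/3)) = 0.75 × (1 − e^(-0.266667)) = 0.75 × (1 − 0.765928) = 0.175554.
Expected differing sites = pL ≈ 0.175554 × 565 = 99.18801 ≈ 99.

99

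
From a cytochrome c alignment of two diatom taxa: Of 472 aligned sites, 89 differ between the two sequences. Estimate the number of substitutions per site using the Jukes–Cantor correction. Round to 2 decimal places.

p = 89/472 ≈ 0.188559.
d = −(3/4) ln(1 − 4p/3) = −0.75 ln(1 − 0.251412) = −0.75 ln(0.748588)
  = −0.75 × (-0.289567) = 0.217175 substitutions/site.

0.22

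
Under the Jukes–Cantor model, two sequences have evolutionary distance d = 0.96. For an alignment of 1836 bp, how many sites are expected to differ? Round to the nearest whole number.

Invert JC69: p = (3/4)(1 − e^(−4d/3)) = 0.75 × (1 − e^(-1.28)) = 0.75 × (1 − 0.278037) = 0.541472.
Expected differing sites = pL ≈ 0.541472 × 1836 = 994.142592 ≈ 994.

994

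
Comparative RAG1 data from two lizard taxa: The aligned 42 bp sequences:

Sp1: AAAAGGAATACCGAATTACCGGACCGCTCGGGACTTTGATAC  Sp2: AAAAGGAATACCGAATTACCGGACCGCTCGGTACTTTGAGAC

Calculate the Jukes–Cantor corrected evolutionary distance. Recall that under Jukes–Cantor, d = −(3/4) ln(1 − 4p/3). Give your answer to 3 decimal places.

0.049

The sequences differ at 2 of 42 sites (32, 40), so p = 2/42 ≈ 0.047619.
d = −(3/4) ln(1 − 4p/3) = −0.75 ln(1 − 0.063492) = −0.75 ln(0.936508)
  = −0.75 × (-0.065597) = 0.049198 substitutions/site.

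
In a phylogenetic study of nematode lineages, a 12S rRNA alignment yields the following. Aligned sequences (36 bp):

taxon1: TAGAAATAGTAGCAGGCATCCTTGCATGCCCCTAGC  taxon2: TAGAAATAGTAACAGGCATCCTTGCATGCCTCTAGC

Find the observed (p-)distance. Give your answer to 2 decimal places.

0.06

The sequences differ at 2 of 36 positions (sites 12, 31).
p = 2/36 = 0.055555… ≈ 0.06 (to 2 d.p.).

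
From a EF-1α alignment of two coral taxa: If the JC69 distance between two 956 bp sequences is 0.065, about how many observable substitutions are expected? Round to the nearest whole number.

Invert JC69: p = (3/4)(1 − e^(−4d/3)) = 0.75 × (1 − e^(-0.086667)) = 0.75 × (1 − 0.916982) = 0.062264.
Expected differing sites = pL ≈ 0.062264 × 956 = 59.524384 ≈ 60.

60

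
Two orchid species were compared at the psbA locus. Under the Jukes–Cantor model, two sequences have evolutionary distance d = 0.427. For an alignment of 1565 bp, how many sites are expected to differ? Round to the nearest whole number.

Invert JC69: p = (3/4)(1 − e^(−4d/3)) = 0.75 × (1 − e^(-0.569333)) = 0.75 × (1 − 0.565903) = 0.325573.
Expected differing sites = pL ≈ 0.325573 × 1565 = 509.521745 ≈ 510.

510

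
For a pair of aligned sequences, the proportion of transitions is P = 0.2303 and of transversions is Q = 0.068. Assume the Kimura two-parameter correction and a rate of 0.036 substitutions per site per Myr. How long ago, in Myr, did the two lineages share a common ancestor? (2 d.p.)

5.73

Under the Kimura two-parameter model, d = −½ ln(1 − 2P − Q) − ¼ ln(1 − 2Q).
1 − 2P − Q = 0.4714, giving −½ ln(0.4714) = 0.376024.
1 − 2Q = 0.864, giving −¼ ln(0.864) = 0.036546.
d = 0.376024 + 0.036546 = 0.412570.
Under a molecular clock d = 2μt, so t = d/(2μ) = 0.412570 / (2 × 0.036) = 5.73 Myr.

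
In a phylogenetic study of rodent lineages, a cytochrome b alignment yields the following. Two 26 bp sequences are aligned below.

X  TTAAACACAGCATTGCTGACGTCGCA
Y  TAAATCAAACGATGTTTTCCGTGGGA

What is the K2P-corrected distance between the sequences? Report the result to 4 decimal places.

Of 26 sites, 1 differences are transitions and 11 are transversions, so P = 1/26 ≈ 0.038462 and Q = 11/26 ≈ 0.423077.
Under the Kimura two-parameter model, d = −½ ln(1 − 2P − Q) − ¼ ln(1 − 2Q).
1 − 2P − Q = 0.499999, giving −½ ln(0.499999) = 0.346575.
1 − 2Q = 0.153846, giving −¼ ln(0.153846) = 0.467951.
d = 0.346575 + 0.467951 = 0.814526.

0.8145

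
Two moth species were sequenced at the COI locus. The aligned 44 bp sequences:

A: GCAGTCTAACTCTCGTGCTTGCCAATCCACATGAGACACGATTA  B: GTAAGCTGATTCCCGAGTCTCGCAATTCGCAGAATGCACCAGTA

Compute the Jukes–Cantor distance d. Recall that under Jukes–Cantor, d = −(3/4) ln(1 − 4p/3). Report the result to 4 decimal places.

0.6431

The sequences differ at 19 of 44 sites, so p = 19/44 ≈ 0.431818.
d = −(3/4) ln(1 − 4p/3) = −0.75 ln(1 − 0.575757) = −0.75 ln(0.424243)
  = −0.75 × (-0.857449) = 0.643087 substitutions/site.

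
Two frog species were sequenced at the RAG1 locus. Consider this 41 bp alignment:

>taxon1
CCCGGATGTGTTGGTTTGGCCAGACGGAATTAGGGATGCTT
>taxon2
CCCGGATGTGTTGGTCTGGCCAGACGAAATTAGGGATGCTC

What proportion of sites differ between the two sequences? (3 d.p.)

0.073

The sequences differ at 3 of 41 positions (sites 16, 27, 41).
p = 3/41 = 0.073170… ≈ 0.073 (to 3 d.p.).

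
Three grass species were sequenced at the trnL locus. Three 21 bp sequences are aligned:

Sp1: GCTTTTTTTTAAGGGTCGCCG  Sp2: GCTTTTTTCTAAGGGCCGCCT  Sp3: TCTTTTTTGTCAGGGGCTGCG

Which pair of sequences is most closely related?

Sp1 and Sp2

Sp1–Sp2: 3/21 differ, p = 0.143, d = 0.158.
Sp1–Sp3: 6/21 differ, p = 0.286, d = 0.360.
Sp2–Sp3: 7/21 differ, p = 0.333, d = 0.441.
The smallest distance is between Sp1 and Sp2.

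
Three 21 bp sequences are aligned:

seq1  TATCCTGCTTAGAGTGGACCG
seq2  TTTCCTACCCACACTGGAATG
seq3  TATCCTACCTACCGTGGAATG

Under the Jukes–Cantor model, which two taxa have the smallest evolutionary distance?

seq2 and seq3

seq1–seq2: 8/21 differ, p = 0.381, d = 0.532.
seq1–seq3: 6/21 differ, p = 0.286, d = 0.360.
seq2–seq3: 4/21 differ, p = 0.190, d = 0.220.
The smallest distance is between seq2 and seq3.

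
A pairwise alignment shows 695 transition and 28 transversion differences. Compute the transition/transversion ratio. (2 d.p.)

24.82

R = 695/28 = 24.821428… ≈ 24.82 (to 2 d.p.).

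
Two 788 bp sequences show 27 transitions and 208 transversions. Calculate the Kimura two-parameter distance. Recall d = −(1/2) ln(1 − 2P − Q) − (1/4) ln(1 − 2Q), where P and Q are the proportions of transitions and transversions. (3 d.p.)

P = 27/788 ≈ 0.034264 and Q = 208/788 ≈ 0.263959.
Under the Kimura two-parameter model, d = −½ ln(1 − 2P − Q) − ¼ ln(1 − 2Q).
1 − 2P − Q = 0.667513, giving −½ ln(0.667513) = 0.202098.
1 − 2Q = 0.472082, giving −¼ ln(0.472082) = 0.187651.
d = 0.202098 + 0.187651 = 0.389749.

0.390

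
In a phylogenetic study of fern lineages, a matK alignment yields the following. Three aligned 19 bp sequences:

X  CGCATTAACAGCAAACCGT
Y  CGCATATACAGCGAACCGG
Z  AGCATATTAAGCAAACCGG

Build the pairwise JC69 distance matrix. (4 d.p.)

d(X,Y) = 0.2471, d(X,Z) = 0.4099, d(Y,Z) = 0.2471

X–Y: 4/19 sites differ → p ≈ 0.210526, d = −0.75 ln(1 − 0.280701) = 0.247109 ≈ 0.2471.
X–Z: 6/19 sites differ → p ≈ 0.315789, d = −0.75 ln(1 − 0.421052) = 0.409907 ≈ 0.4099.
Y–Z: 4/19 sites differ → p ≈ 0.210526, d = −0.75 ln(1 − 0.280701) = 0.247109 ≈ 0.2471.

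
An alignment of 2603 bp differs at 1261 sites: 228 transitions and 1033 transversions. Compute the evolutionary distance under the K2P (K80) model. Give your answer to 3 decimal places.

P = 228/2603 ≈ 0.087591 and Q = 1033/2603 ≈ 0.39685.
Under the Kimura two-parameter model, d = −½ ln(1 − 2P − Q) − ¼ ln(1 − 2Q).
1 − 2P − Q = 0.427968, giving −½ ln(0.427968) = 0.424353.
1 − 2Q = 0.2063, giving −¼ ln(0.2063) = 0.394606.
d = 0.424353 + 0.394606 = 0.818959.

0.819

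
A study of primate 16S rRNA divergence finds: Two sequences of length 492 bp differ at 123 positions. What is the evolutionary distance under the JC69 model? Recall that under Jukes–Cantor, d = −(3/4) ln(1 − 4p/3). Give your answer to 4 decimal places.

0.3041

p = 123/492 = 0.25.
d = −(3/4) ln(1 − 4p/3) = −0.75 ln(1 − 0.333333) = −0.75 ln(0.666667)
  = −0.75 × (-0.405465) = 0.304099 substitutions/site.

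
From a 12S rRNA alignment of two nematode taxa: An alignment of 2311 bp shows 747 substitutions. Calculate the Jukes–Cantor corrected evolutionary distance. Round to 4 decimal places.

0.4229

p = 747/2311 ≈ 0.323237.
d = −(3/4) ln(1 − 4p/3) = −0.75 ln(1 − 0.430983) = −0.75 ln(0.569017)
  = −0.75 × (-0.563845) = 0.422884 substitutions/site.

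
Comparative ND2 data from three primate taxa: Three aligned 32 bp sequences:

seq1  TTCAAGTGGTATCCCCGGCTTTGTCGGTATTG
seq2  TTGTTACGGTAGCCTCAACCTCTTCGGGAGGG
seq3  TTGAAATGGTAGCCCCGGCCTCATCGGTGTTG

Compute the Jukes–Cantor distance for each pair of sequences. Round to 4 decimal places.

d(seq1,seq2) = 0.7356, d(seq1,seq3) = 0.2586, d(seq2,seq3) = 0.4598

seq1–seq2: 15/32 sites differ → p = 0.46875, d = −0.75 ln(1 − 0.625) = 0.735622 ≈ 0.7356.
seq1–seq3: 7/32 sites differ → p = 0.21875, d = −0.75 ln(1 − 0.291667) = 0.258631 ≈ 0.2586.
seq2–seq3: 11/32 sites differ → p = 0.34375, d = −0.75 ln(1 − 0.458333) = 0.459828 ≈ 0.4598.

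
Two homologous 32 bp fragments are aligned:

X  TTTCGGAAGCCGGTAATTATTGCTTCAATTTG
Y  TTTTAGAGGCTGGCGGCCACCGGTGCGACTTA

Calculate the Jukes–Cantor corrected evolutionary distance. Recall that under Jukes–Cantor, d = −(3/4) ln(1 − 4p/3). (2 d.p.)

0.82

The sequences differ at 16 of 32 sites, so p = 16/32 = 0.5.
d = −(3/4) ln(1 − 4p/3) = −0.75 ln(1 − 0.666667) = −0.75 ln(0.333333)
  = −0.75 × (-1.098613) = 0.823960 substitutions/site.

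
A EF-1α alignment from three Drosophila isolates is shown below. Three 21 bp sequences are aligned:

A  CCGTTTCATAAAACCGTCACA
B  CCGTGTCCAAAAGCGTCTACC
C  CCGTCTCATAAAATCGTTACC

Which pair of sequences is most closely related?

A and C

A–B: 9/21 differ, p = 0.429, d = 0.635.
A–C: 4/21 differ, p = 0.190, d = 0.220.
B–C: 8/21 differ, p = 0.381, d = 0.532.
The smallest distance is between A and C.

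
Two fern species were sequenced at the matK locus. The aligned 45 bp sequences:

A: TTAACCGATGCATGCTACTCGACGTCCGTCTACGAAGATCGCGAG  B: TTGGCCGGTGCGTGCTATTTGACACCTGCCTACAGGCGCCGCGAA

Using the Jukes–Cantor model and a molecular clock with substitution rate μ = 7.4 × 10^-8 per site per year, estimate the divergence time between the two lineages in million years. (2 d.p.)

The sequences differ at 17 of 45 sites, so p = 17/45 ≈ 0.377778.
d = −(3/4) ln(1 − 4p/3) = −0.75 ln(1 − 0.503704) = −0.75 ln(0.496296)
  = −0.75 × (-0.700583) = 0.525437 substitutions/site.
Under a molecular clock d = 2μt, so t = d/(2μ) = 0.525437 / (2 × 7.4 × 10^-8) = 3.55 million years.

3.55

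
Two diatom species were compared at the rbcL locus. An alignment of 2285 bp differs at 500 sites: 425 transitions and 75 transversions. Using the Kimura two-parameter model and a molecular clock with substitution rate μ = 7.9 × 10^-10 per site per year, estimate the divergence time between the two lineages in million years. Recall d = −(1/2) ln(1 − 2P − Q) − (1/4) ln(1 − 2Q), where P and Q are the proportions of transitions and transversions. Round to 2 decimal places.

P = 425/2285 ≈ 0.185996 and Q = 75/2285 ≈ 0.032823.
Under the Kimura two-parameter model, d = −½ ln(1 − 2P − Q) − ¼ ln(1 − 2Q).
1 − 2P − Q = 0.595185, giving −½ ln(0.595185) = 0.259441.
1 − 2Q = 0.934354, giving −¼ ln(0.934354) = 0.016975.
d = 0.259441 + 0.016975 = 0.276416.
Under a molecular clock d = 2μt, so t = d/(2μ) = 0.276416 / (2 × 7.9 × 10^-10) = 174.95 million years.

174.95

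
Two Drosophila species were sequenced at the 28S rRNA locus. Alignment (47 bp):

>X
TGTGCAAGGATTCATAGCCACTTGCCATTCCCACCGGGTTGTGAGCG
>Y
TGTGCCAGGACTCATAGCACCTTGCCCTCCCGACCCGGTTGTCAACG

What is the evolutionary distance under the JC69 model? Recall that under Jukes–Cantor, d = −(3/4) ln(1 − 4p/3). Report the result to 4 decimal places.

0.2502

The sequences differ at 10 of 47 sites (6, 11, 19, 20, 27, 29, 32, 36, 43, 45), so p = 10/47 ≈ 0.212766.
d = −(3/4) ln(1 − 4p/3) = −0.75 ln(1 − 0.283688) = −0.75 ln(0.716312)
  = −0.75 × (-0.333639) = 0.250229 substitutions/site.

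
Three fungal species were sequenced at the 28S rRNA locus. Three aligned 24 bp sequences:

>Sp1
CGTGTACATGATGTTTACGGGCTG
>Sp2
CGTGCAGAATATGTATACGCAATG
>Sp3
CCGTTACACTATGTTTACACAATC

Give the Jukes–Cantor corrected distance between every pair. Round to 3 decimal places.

d(Sp1,Sp2) = 0.441, d(Sp1,Sp3) = 0.608, d(Sp2,Sp3) = 0.520

Sp1–Sp2: 8/24 sites differ → p ≈ 0.333333, d = −0.75 ln(1 − 0.444444) = 0.440839 ≈ 0.441.
Sp1–Sp3: 10/24 sites differ → p ≈ 0.416667, d = −0.75 ln(1 − 0.555556) = 0.608198 ≈ 0.608.
Sp2–Sp3: 9/24 sites differ → p = 0.375, d = −0.75 ln(1 − 0.5) = 0.519860 ≈ 0.520.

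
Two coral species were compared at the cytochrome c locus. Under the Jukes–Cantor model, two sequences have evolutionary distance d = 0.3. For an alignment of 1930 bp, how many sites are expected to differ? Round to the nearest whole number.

Invert JC69: p = (3/4)(1 − e^(−4d/3)) = 0.75 × (1 − e^(-0.4)) = 0.75 × (1 − 0.670320) = 0.247260.
Expected differing sites = pL ≈ 0.247260 × 1930 = 477.2118 ≈ 477.

477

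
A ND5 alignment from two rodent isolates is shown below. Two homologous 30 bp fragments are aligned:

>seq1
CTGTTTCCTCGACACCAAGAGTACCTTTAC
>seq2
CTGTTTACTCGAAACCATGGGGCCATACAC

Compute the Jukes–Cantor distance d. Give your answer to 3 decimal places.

The sequences differ at 9 of 30 sites (7, 13, 18, 20, 22, 23, 25, 27, 28), so p = 9/30 = 0.3.
d = −(3/4) ln(1 − 4p/3) = −0.75 ln(1 − 0.4) = −0.75 ln(0.6)
  = −0.75 × (-0.510826) = 0.383120 substitutions/site.

0.383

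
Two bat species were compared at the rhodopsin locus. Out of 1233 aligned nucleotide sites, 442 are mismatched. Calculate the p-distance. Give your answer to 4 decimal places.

p = 442/1233 = 0.358475… ≈ 0.3585 (to 4 d.p.).

0.3585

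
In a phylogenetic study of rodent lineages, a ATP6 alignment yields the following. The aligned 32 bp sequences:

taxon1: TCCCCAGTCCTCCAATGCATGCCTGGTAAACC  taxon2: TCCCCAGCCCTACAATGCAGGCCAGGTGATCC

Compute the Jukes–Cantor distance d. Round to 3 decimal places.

0.216

The sequences differ at 6 of 32 sites (8, 12, 20, 24, 28, 30), so p = 6/32 = 0.1875.
d = −(3/4) ln(1 − 4p/3) = −0.75 ln(1 − 0.25) = −0.75 ln(0.75)
  = −0.75 × (-0.287682) = 0.215762 substitutions/site.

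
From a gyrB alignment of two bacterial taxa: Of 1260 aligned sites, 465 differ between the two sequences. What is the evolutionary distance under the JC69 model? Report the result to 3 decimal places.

p = 465/1260 ≈ 0.369048.
d = −(3/4) ln(1 − 4p/3) = −0.75 ln(1 − 0.492064) = −0.75 ln(0.507936)
  = −0.75 × (-0.677400) = 0.508050 substitutions/site.

0.508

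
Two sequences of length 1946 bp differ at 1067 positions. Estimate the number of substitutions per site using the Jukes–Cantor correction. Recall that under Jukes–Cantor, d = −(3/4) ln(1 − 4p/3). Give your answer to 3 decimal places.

p = 1067/1946 ≈ 0.548304.
d = −(3/4) ln(1 − 4p/3) = −0.75 ln(1 − 0.731072) = −0.75 ln(0.268928)
  = −0.75 × (-1.313312) = 0.984984 substitutions/site.

0.985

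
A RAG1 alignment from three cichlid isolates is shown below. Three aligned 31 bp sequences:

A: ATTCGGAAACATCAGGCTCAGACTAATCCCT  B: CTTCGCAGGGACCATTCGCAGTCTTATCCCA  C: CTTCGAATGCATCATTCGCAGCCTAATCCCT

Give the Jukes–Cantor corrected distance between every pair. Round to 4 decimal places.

A–B: 12/31 sites differ → p ≈ 0.387097, d = −0.75 ln(1 − 0.516129) = 0.544453 ≈ 0.5445.
A–C: 8/31 sites differ → p ≈ 0.258065, d = −0.75 ln(1 − 0.344087) = 0.316295 ≈ 0.3163.
B–C: 7/31 sites differ → p ≈ 0.225806, d = −0.75 ln(1 − 0.301075) = 0.268659 ≈ 0.2687.

d(A,B) = 0.5445, d(A,C) = 0.3163, d(B,C) = 0.2687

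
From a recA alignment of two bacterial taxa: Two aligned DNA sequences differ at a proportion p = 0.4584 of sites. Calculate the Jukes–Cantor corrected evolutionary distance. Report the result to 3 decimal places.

0.709

d = −(3/4) ln(1 − 4p/3) = −0.75 ln(1 − 0.6112) = −0.75 ln(0.3888)
  = −0.75 × (-0.944690) = 0.708518 substitutions/site.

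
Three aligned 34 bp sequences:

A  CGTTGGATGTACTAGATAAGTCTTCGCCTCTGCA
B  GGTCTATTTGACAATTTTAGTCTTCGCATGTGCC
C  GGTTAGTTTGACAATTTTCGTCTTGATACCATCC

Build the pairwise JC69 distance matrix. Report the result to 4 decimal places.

A–B: 14/34 sites differ → p ≈ 0.411765, d = −0.75 ln(1 − 0.54902) = 0.597249 ≈ 0.5972.
A–C: 18/34 sites differ → p ≈ 0.529412, d = −0.75 ln(1 − 0.705883) = 0.917833 ≈ 0.9178.
B–C: 11/34 sites differ → p ≈ 0.323529, d = −0.75 ln(1 − 0.431372) = 0.423397 ≈ 0.4234.

d(A,B) = 0.5972, d(A,C) = 0.9178, d(B,C) = 0.4234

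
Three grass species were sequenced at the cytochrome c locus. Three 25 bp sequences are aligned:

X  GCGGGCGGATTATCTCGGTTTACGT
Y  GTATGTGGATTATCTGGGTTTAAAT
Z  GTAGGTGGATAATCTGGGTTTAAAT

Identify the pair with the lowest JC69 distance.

X–Y: 7/25 differ, p = 0.280, d = 0.351.
X–Z: 7/25 differ, p = 0.280, d = 0.351.
Y–Z: 2/25 differ, p = 0.080, d = 0.085.
The smallest distance is between Y and Z.

Y and Z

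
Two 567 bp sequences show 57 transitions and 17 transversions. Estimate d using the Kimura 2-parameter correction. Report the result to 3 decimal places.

P = 57/567 ≈ 0.100529 and Q = 17/567 ≈ 0.029982.
Under the Kimura two-parameter model, d = −½ ln(1 − 2P − Q) − ¼ ln(1 − 2Q).
1 − 2P − Q = 0.76896, giving −½ ln(0.76896) = 0.131358.
1 − 2Q = 0.940036, giving −¼ ln(0.940036) = 0.015459.
d = 0.131358 + 0.015459 = 0.146817.

0.147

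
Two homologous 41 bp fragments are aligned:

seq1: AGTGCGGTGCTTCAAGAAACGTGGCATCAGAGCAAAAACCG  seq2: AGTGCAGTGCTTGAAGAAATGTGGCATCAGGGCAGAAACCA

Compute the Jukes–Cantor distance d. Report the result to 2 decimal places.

The sequences differ at 6 of 41 sites (6, 13, 20, 31, 35, 41), so p = 6/41 ≈ 0.146341.
d = −(3/4) ln(1 − 4p/3) = −0.75 ln(1 − 0.195121) = −0.75 ln(0.804879)
  = −0.75 × (-0.217063) = 0.162797 substitutions/site.

0.16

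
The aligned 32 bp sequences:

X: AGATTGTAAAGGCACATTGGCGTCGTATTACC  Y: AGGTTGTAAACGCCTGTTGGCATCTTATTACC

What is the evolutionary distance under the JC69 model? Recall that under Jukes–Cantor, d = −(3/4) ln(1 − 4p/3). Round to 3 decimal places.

The sequences differ at 7 of 32 sites (3, 11, 14, 15, 16, 22, 25), so p = 7/32 = 0.21875.
d = −(3/4) ln(1 − 4p/3) = −0.75 ln(1 − 0.291667) = −0.75 ln(0.708333)
  = −0.75 × (-0.344841) = 0.258631 substitutions/site.

0.259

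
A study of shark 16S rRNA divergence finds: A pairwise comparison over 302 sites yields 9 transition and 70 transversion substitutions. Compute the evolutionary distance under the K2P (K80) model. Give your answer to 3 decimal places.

P = 9/302 ≈ 0.029801 and Q = 70/302 ≈ 0.231788.
Under the Kimura two-parameter model, d = −½ ln(1 − 2P − Q) − ¼ ln(1 − 2Q).
1 − 2P − Q = 0.70861, giving −½ ln(0.70861) = 0.172225.
1 − 2Q = 0.536424, giving −¼ ln(0.536424) = 0.155708.
d = 0.172225 + 0.155708 = 0.327933.

0.328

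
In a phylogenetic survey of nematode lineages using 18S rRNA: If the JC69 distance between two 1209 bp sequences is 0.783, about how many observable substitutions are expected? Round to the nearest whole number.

Invert JC69: p = (3/4)(1 − e^(−4d/3)) = 0.75 × (1 − e^(-1.044)) = 0.75 × (1 − 0.352044) = 0.485967.
Expected differing sites = pL ≈ 0.485967 × 1209 = 587.534103 ≈ 588.

588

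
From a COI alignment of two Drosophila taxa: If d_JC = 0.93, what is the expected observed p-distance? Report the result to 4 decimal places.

p = (3/4)(1 − e^(−4d/3)) = 0.75 × (1 − e^(-1.24)) = 0.75 × (1 − 0.289384) = 0.532962.

0.5330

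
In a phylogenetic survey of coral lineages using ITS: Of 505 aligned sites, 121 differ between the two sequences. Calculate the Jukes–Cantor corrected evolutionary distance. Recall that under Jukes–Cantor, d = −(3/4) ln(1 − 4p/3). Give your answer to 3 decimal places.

0.289

p = 121/505 ≈ 0.239604.
d = −(3/4) ln(1 − 4p/3) = −0.75 ln(1 − 0.319472) = −0.75 ln(0.680528)
  = −0.75 × (-0.384886) = 0.288665 substitutions/site.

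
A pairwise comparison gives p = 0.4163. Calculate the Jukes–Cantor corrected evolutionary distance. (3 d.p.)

d = −(3/4) ln(1 − 4p/3) = −0.75 ln(1 − 0.555067) = −0.75 ln(0.444933)
  = −0.75 × (-0.809832) = 0.607374 substitutions/site.

0.607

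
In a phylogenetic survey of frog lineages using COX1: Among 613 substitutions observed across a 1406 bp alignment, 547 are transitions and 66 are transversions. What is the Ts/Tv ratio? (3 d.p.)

8.288

R = 547/66 = 8.287878… ≈ 8.288 (to 3 d.p.).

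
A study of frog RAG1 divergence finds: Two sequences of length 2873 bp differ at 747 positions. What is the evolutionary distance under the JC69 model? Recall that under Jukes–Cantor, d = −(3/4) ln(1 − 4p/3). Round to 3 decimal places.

p = 747/2873 ≈ 0.260007.
d = −(3/4) ln(1 − 4p/3) = −0.75 ln(1 − 0.346676) = −0.75 ln(0.653324)
  = −0.75 × (-0.425682) = 0.319262 substitutions/site.

0.319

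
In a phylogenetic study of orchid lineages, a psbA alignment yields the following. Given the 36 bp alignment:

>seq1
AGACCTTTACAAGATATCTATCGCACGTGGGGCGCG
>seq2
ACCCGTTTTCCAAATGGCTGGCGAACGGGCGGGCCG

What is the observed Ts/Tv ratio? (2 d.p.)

Transitions are A↔G and C↔T; transversions are all other mismatches.
Transitions: 3. Transversions: 12.
R = 3/12 = 0.25.

0.25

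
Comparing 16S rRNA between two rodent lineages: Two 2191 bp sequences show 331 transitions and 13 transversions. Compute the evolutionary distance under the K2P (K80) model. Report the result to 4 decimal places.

0.1871

P = 331/2191 ≈ 0.151073 and Q = 13/2191 ≈ 0.005933.
Under the Kimura two-parameter model, d = −½ ln(1 − 2P − Q) − ¼ ln(1 − 2Q).
1 − 2P − Q = 0.691921, giving −½ ln(0.691921) = 0.184142.
1 − 2Q = 0.988134, giving −¼ ln(0.988134) = 0.002984.
d = 0.184142 + 0.002984 = 0.187126.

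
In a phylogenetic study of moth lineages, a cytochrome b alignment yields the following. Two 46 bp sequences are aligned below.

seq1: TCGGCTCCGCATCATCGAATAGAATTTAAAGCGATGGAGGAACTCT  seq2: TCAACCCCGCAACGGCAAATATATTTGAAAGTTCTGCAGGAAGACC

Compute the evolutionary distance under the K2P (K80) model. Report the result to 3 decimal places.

0.511

Of 46 sites, 7 differences are transitions and 10 are transversions, so P = 7/46 ≈ 0.152174 and Q = 10/46 ≈ 0.217391.
Under the Kimura two-parameter model, d = −½ ln(1 − 2P − Q) − ¼ ln(1 − 2Q).
1 − 2P − Q = 0.478261, giving −½ ln(0.478261) = 0.368799.
1 − 2Q = 0.565218, giving −¼ ln(0.565218) = 0.142636.
d = 0.368799 + 0.142636 = 0.511435.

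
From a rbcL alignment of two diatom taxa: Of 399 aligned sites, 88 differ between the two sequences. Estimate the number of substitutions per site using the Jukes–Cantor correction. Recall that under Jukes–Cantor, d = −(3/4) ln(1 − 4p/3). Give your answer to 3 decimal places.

p = 88/399 ≈ 0.220551.
d = −(3/4) ln(1 − 4p/3) = −0.75 ln(1 − 0.294068) = −0.75 ln(0.705932)
  = −0.75 × (-0.348236) = 0.261177 substitutions/site.

0.261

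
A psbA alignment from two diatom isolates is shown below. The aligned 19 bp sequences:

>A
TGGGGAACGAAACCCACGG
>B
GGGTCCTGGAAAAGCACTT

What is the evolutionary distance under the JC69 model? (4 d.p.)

0.9074

The sequences differ at 10 of 19 sites (1, 4, 5, 6, 7, 8, 13, 14, 18, 19), so p = 10/19 ≈ 0.526316.
d = −(3/4) ln(1 − 4p/3) = −0.75 ln(1 − 0.701755) = −0.75 ln(0.298245)
  = −0.75 × (-1.209840) = 0.907380 substitutions/site.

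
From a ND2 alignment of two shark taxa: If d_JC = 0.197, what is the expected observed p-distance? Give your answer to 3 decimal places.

p = (3/4)(1 − e^(−4d/3)) = 0.75 × (1 − e^(-0.262667)) = 0.75 × (1 − 0.768998) = 0.173252.

0.173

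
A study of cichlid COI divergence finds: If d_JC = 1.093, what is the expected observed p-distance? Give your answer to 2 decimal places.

p = (3/4)(1 − e^(−4d/3)) = 0.75 × (1 − e^(-1.457333)) = 0.75 × (1 − 0.232856) = 0.575358.

0.58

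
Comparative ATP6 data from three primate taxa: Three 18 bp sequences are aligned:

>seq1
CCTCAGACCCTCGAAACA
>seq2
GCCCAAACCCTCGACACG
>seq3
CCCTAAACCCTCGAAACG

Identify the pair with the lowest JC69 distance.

seq1–seq2: 5/18 differ, p = 0.278, d = 0.347.
seq1–seq3: 4/18 differ, p = 0.222, d = 0.264.
seq2–seq3: 3/18 differ, p = 0.167, d = 0.188.
The smallest distance is between seq2 and seq3.

seq2 and seq3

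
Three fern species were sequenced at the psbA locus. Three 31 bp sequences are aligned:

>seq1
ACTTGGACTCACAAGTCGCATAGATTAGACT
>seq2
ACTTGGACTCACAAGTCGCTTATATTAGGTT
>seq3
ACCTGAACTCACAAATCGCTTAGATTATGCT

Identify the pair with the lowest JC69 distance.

seq1–seq2: 4/31 differ, p = 0.129, d = 0.142.
seq1–seq3: 6/31 differ, p = 0.194, d = 0.224.
seq2–seq3: 6/31 differ, p = 0.194, d = 0.224.
The smallest distance is between seq1 and seq2.

seq1 and seq2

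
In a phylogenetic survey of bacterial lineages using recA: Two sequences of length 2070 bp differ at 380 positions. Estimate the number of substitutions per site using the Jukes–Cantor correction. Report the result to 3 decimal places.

0.211

p = 380/2070 ≈ 0.183575.
d = −(3/4) ln(1 − 4p/3) = −0.75 ln(1 − 0.244767) = −0.75 ln(0.755233)
  = −0.75 × (-0.280729) = 0.210547 substitutions/site.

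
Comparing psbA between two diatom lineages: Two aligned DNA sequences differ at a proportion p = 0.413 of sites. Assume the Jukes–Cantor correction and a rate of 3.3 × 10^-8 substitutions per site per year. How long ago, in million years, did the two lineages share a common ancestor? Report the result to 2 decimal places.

d = −(3/4) ln(1 − 4p/3) = −0.75 ln(1 − 0.550667) = −0.75 ln(0.449333)
  = −0.75 × (-0.799991) = 0.599993 substitutions/site.
Under a molecular clock d = 2μt, so t = d/(2μ) = 0.599993 / (2 × 3.3 × 10^-8) = 9.09 million years.

9.09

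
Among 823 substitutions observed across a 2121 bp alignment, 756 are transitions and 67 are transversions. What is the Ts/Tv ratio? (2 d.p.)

11.28

R = 756/67 = 11.283582… ≈ 11.28 (to 2 d.p.).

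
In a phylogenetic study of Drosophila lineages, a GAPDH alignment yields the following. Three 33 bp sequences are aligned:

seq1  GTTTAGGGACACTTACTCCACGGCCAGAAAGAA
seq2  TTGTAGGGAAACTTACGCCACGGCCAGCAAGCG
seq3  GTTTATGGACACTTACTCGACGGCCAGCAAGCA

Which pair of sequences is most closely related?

seq1–seq2: 7/33 differ, p = 0.212, d = 0.249.
seq1–seq3: 4/33 differ, p = 0.121, d = 0.132.
seq2–seq3: 7/33 differ, p = 0.212, d = 0.249.
The smallest distance is between seq1 and seq3.

seq1 and seq3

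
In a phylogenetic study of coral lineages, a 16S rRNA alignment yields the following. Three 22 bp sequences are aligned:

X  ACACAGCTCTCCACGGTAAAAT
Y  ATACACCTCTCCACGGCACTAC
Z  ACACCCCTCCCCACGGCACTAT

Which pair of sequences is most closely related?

X–Y: 6/22 differ, p = 0.273, d = 0.339.
X–Z: 6/22 differ, p = 0.273, d = 0.339.
Y–Z: 4/22 differ, p = 0.182, d = 0.208.
The smallest distance is between Y and Z.

Y and Z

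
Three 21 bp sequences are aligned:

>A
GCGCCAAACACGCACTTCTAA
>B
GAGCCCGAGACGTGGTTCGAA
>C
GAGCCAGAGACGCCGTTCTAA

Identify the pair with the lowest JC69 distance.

B and C

A–B: 8/21 differ, p = 0.381, d = 0.532.
A–C: 5/21 differ, p = 0.238, d = 0.286.
B–C: 4/21 differ, p = 0.190, d = 0.220.
The smallest distance is between B and C.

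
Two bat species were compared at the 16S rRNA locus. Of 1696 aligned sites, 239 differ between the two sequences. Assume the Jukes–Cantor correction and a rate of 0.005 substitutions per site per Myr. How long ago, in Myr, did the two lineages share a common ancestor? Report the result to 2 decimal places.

15.61

p = 239/1696 ≈ 0.14092.
d = −(3/4) ln(1 − 4p/3) = −0.75 ln(1 − 0.187893) = −0.75 ln(0.812107)
  = −0.75 × (-0.208123) = 0.156092 substitutions/site.
Under a molecular clock d = 2μt, so t = d/(2μ) = 0.156092 / (2 × 0.005) = 15.61 Myr.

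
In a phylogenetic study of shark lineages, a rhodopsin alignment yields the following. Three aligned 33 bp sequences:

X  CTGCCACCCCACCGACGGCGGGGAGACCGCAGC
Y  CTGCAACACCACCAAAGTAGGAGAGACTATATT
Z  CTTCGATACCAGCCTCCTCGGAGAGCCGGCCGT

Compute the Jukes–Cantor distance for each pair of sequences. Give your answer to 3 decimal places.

X–Y: 12/33 sites differ → p ≈ 0.363636, d = −0.75 ln(1 − 0.484848) = 0.497470 ≈ 0.497.
X–Z: 14/33 sites differ → p ≈ 0.424242, d = −0.75 ln(1 − 0.565656) = 0.625439 ≈ 0.625.
Y–Z: 15/33 sites differ → p ≈ 0.454545, d = −0.75 ln(1 − 0.60606) = 0.698667 ≈ 0.699.

d(X,Y) = 0.497, d(X,Z) = 0.625, d(Y,Z) = 0.699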